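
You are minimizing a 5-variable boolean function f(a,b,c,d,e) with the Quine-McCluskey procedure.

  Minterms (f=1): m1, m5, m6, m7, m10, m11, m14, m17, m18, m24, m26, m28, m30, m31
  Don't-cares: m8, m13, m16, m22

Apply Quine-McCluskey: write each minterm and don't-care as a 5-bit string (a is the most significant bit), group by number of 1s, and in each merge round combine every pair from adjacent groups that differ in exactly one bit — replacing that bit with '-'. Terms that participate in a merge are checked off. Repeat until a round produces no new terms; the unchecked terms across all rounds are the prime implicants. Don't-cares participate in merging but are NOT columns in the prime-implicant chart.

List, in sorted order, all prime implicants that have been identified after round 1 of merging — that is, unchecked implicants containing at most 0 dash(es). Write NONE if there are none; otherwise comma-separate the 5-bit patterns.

Round 0: 00001✓ 00101✓ 00110✓ 00111✓ 01000✓ 01010✓ 01011✓ 01101✓ 01110✓ 10000✓ 10001✓ 10010✓ 10110✓ 11000✓ 11010✓ 11100✓ 11110✓ 11111✓
Round 1: -0001 -0110✓ -1000✓ -1010✓ -1110✓ 0-101 0-110✓ 00-01 001-1 0011- 01-10✓ 010-0✓ 0101- 1-000✓ 1-010✓ 1-110✓ 10-10✓ 100-0✓ 1000- 11-00✓ 11-10✓ 110-0✓ 111-0✓ 1111-
Round 2: --110 -1-10 -10-0 1--10 1-0-0 11--0
PIs = {--110, -0001, -1-10, -10-0, 0-101, 00-01, 001-1, 0011-, 0101-, 1--10, 1-0-0, 1000-, 11--0, 1111-}

NONE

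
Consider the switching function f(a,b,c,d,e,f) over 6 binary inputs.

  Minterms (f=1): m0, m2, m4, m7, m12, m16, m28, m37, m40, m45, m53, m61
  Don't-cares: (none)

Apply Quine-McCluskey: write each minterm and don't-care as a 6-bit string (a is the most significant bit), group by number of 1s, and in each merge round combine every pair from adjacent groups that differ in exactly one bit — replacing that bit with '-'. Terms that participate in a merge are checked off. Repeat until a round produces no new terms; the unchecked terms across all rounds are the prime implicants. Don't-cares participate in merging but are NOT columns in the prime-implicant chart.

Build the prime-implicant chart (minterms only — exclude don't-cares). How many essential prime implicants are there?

6

[col 0] 000000*, 000010*, 000100*, 000111, 001100*, 010000*, 011100*, 100101*, 101000, 101101*, 110101*, 111101*
[col 1] 0-0000, 0-1100, 00-100, 000-00, 0000-0, 1-0101*, 1-1101*, 10-101*, 11-101*
[col 2] 1--101
Prime implicants: 0-0000, 0-1100, 00-100, 000-00, 0000-0, 000111, 1--101, 101000
PI chart (minterm → PIs covering it):
  0 | 0-0000,000-00,0000-0
  2 | 0000-0  (sole → essential)
  4 | 00-100,000-00
  7 | 000111  (sole → essential)
  12 | 0-1100,00-100
  16 | 0-0000  (sole → essential)
  28 | 0-1100  (sole → essential)
  37 | 1--101  (sole → essential)
  40 | 101000  (sole → essential)
  45 | 1--101  (sole → essential)
  53 | 1--101  (sole → essential)
  61 | 1--101  (sole → essential)
Essential prime implicants: 0-0000, 0-1100, 0000-0, 000111, 1--101, 101000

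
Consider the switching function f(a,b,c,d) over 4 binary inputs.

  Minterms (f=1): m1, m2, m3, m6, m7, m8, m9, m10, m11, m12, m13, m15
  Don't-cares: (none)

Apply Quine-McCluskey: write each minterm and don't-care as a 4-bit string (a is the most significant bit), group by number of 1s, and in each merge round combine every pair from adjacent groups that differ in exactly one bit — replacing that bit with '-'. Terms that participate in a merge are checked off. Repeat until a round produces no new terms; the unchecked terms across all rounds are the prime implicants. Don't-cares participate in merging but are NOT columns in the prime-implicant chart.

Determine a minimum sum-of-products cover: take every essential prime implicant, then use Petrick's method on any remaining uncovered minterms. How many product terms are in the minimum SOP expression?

[col 0] 0001*, 0010*, 0011*, 0110*, 0111*, 1000*, 1001*, 1010*, 1011*, 1100*, 1101*, 1111*
[col 1] -001*, -010*, -011*, -111*, 0-10*, 0-11*, 00-1*, 001-*, 011-*, 1-00*, 1-01*, 1-11*, 10-0*, 10-1*, 100-*, 101-*, 11-1*, 110-*
[col 2] --11, -0-1, -01-, 0-1-, 1--1, 1-0-, 10--
Prime implicants: --11, -0-1, -01-, 0-1-, 1--1, 1-0-, 10--
PI chart (minterm → PIs covering it):
  1 | -0-1  (sole → essential)
  2 | -01-,0-1-
  3 | --11,-0-1,-01-,0-1-
  6 | 0-1-  (sole → essential)
  7 | --11,0-1-
  8 | 1-0-,10--
  9 | -0-1,1--1,1-0-,10--
  10 | -01-,10--
  11 | --11,-0-1,-01-,1--1,10--
  12 | 1-0-  (sole → essential)
  13 | 1--1,1-0-
  15 | --11,1--1
Essential prime implicants: -0-1, 0-1-, 1-0-
Petrick residual → --11, -01-
Minimum SOP uses 5 PIs: cd + b'd + b'c + a'c + ac'

5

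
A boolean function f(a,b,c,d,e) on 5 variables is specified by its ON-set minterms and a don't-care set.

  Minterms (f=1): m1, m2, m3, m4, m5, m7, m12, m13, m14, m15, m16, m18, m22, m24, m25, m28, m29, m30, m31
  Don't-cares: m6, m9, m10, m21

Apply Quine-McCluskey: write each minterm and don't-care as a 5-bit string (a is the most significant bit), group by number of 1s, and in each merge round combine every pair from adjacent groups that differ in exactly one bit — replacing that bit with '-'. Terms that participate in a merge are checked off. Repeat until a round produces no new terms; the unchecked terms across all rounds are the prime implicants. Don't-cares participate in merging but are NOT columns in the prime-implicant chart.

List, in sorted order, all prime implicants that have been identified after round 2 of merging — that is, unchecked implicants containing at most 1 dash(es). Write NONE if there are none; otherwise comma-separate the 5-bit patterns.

[col 0] 00001*, 00010*, 00011*, 00100*, 00101*, 00110*, 00111*, 01001*, 01010*, 01100*, 01101*, 01110*, 01111*, 10000*, 10010*, 10101*, 10110*, 11000*, 11001*, 11100*, 11101*, 11110*, 11111*
[col 1] -0010*, -0101*, -0110*, -1001*, -1100*, -1101*, -1110*, -1111*, 0-001*, 0-010*, 0-100*, 0-101*, 0-110*, 0-111*, 00-01*, 00-10*, 00-11*, 000-1*, 0001-*, 001-0*, 001-1*, 0010-*, 0011-*, 01-01*, 01-10*, 011-0*, 011-1*, 0110-*, 0111-*, 1-000, 1-101*, 1-110*, 10-10*, 100-0, 11-00*, 11-01*, 1100-*, 111-0*, 111-1*, 1110-*, 1111-*
[col 2] --101, --110, -0-10, -1-01, -11-0*, -11-1*, -110-*, -111-*, 0--01, 0--10, 0-1-0*, 0-1-1*, 0-10-*, 0-11-*, 00--1, 00-1-, 001--*, 011--*, 11-0-, 111--*
[col 3] -11--, 0-1--
Prime implicants: --101, --110, -0-10, -1-01, -11--, 0--01, 0--10, 0-1--, 00--1, 00-1-, 1-000, 100-0, 11-0-

1-000, 100-0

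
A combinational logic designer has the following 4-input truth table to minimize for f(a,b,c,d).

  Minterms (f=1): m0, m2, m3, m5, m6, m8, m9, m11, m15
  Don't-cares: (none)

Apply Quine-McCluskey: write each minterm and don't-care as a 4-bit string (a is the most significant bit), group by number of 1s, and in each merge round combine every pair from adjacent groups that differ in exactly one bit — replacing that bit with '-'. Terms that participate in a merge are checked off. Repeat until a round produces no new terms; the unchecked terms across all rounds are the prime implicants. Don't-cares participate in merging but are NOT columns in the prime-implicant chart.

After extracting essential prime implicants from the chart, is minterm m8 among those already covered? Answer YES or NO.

Round 0: 0000✓ 0010✓ 0011✓ 0101 0110✓ 1000✓ 1001✓ 1011✓ 1111✓
Round 1: -000 -011 0-10 00-0 001- 1-11 10-1 100-
PIs = {-000, -011, 0-10, 00-0, 001-, 0101, 1-11, 10-1, 100-}
Coverage chart:
  m0: -000,00-0
  m2: 0-10,00-0,001-
  m3: -011,001-
  m5: 0101 ←essential
  m6: 0-10 ←essential
  m8: -000,100-
  m9: 10-1,100-
  m11: -011,1-11,10-1
  m15: 1-11 ←essential
Essential: 0-10, 0101, 1-11

NO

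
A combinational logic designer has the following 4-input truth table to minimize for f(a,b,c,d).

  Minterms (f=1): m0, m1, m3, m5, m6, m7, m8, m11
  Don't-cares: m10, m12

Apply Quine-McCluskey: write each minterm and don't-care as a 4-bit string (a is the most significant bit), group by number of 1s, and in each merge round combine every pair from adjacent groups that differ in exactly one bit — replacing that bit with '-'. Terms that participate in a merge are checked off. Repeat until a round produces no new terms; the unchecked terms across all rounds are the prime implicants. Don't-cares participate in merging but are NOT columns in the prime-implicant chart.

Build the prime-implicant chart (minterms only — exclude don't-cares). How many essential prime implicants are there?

Round 0: 0000✓ 0001✓ 0011✓ 0101✓ 0110✓ 0111✓ 1000✓ 1010✓ 1011✓ 1100✓
Round 1: -000 -011 0-01✓ 0-11✓ 00-1✓ 000- 01-1✓ 011- 1-00 10-0 101-
Round 2: 0--1
PIs = {-000, -011, 0--1, 000-, 011-, 1-00, 10-0, 101-}
Coverage chart:
  m0: -000,000-
  m1: 0--1,000-
  m3: -011,0--1
  m5: 0--1 ←essential
  m6: 011- ←essential
  m7: 0--1,011-
  m8: -000,1-00,10-0
  m11: -011,101-
Essential: 0--1, 011-

2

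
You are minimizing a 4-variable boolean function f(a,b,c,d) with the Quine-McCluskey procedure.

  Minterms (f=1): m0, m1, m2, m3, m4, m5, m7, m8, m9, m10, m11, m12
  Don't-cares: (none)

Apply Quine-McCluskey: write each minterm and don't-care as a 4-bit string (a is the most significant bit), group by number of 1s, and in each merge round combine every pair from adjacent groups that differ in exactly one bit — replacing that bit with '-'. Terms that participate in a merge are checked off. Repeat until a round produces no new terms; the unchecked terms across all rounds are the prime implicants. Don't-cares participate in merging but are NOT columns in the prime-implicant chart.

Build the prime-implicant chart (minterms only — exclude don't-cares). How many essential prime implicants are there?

3

Round 0: 0000✓ 0001✓ 0010✓ 0011✓ 0100✓ 0101✓ 0111✓ 1000✓ 1001✓ 1010✓ 1011✓ 1100✓
Round 1: -000✓ -001✓ -010✓ -011✓ -100✓ 0-00✓ 0-01✓ 0-11✓ 00-0✓ 00-1✓ 000-✓ 001-✓ 01-1✓ 010-✓ 1-00✓ 10-0✓ 10-1✓ 100-✓ 101-✓
Round 2: --00 -0-0✓ -0-1✓ -00-✓ -01-✓ 0--1 0-0- 00--✓ 10--✓
Round 3: -0--
PIs = {--00, -0--, 0--1, 0-0-}
Coverage chart:
  m0: --00,-0--,0-0-
  m1: -0--,0--1,0-0-
  m2: -0-- ←essential
  m3: -0--,0--1
  m4: --00,0-0-
  m5: 0--1,0-0-
  m7: 0--1 ←essential
  m8: --00,-0--
  m9: -0-- ←essential
  m10: -0-- ←essential
  m11: -0-- ←essential
  m12: --00 ←essential
Essential: --00, -0--, 0--1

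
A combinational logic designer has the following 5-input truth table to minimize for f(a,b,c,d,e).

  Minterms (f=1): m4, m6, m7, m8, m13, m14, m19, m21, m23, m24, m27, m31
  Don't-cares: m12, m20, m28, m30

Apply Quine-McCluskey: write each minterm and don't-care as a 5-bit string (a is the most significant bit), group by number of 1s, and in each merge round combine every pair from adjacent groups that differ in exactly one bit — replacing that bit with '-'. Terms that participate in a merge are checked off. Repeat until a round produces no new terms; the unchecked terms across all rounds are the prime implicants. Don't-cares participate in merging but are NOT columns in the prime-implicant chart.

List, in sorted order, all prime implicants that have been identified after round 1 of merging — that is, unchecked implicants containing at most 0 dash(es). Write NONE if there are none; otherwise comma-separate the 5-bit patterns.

NONE

Round 0: 00100✓ 00110✓ 00111✓ 01000✓ 01100✓ 01101✓ 01110✓ 10011✓ 10100✓ 10101✓ 10111✓ 11000✓ 11011✓ 11100✓ 11110✓ 11111✓
Round 1: -0100✓ -0111 -1000✓ -1100✓ -1110✓ 0-100✓ 0-110✓ 001-0✓ 0011- 01-00✓ 011-0✓ 0110- 1-011✓ 1-100✓ 1-111✓ 10-11✓ 101-1 1010- 11-00✓ 11-11✓ 111-0✓ 1111-
Round 2: --100 -1-00 -11-0 0-1-0 1--11
PIs = {--100, -0111, -1-00, -11-0, 0-1-0, 0011-, 0110-, 1--11, 101-1, 1010-, 1111-}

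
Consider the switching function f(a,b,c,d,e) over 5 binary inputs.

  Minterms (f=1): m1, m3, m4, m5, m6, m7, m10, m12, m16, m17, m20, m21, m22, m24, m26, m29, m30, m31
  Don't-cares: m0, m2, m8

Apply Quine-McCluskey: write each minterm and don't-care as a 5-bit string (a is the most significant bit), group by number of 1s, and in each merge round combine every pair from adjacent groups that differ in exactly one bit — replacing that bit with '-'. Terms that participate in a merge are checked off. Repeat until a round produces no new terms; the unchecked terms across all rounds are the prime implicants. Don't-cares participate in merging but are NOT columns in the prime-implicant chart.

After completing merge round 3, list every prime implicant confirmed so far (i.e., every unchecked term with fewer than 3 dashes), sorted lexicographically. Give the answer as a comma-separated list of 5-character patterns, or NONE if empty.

size-2^0 implicants → 00000(✓)  00001(✓)  00010(✓)  00011(✓)  00100(✓)  00101(✓)  00110(✓)  00111(✓)  01000(✓)  01010(✓)  01100(✓)  10000(✓)  10001(✓)  10100(✓)  10101(✓)  10110(✓)  11000(✓)  11010(✓)  11101(✓)  11110(✓)  11111(✓)
size-2^1 implicants → -0000(✓)  -0001(✓)  -0100(✓)  -0101(✓)  -0110(✓)  -1000(✓)  -1010(✓)  0-000(✓)  0-010(✓)  0-100(✓)  00-00(✓)  00-01(✓)  00-10(✓)  00-11(✓)  000-0(✓)  000-1(✓)  0000-(✓)  0001-(✓)  001-0(✓)  001-1(✓)  0010-(✓)  0011-(✓)  01-00(✓)  010-0(✓)  1-000(✓)  1-101  1-110  10-00(✓)  10-01(✓)  1000-(✓)  101-0(✓)  1010-(✓)  11-10  110-0(✓)  111-1  1111-
size-2^2 implicants → --000  -0-00(✓)  -0-01(✓)  -000-(✓)  -01-0  -010-(✓)  -10-0  0--00  0-0-0  00--0(✓)  00--1(✓)  00-0-(✓)  00-1-(✓)  000--(✓)  001--(✓)  10-0-(✓)
size-2^3 implicants → -0-0-  00---
Unchecked terms (primes): --000, -0-0-, -01-0, -10-0, 0--00, 0-0-0, 00---, 1-101, 1-110, 11-10, 111-1, 1111-

--000, -01-0, -10-0, 0--00, 0-0-0, 1-101, 1-110, 11-10, 111-1, 1111-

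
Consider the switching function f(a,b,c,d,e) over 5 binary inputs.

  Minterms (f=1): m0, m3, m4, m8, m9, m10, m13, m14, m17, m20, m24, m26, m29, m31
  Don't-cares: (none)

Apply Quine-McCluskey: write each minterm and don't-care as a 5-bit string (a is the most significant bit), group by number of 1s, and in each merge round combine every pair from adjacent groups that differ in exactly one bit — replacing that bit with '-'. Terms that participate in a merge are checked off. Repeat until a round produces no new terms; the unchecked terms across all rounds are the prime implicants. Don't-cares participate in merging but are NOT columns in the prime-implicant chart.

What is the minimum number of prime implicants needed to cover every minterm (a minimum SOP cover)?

[col 0] 00000*, 00011, 00100*, 01000*, 01001*, 01010*, 01101*, 01110*, 10001, 10100*, 11000*, 11010*, 11101*, 11111*
[col 1] -0100, -1000*, -1010*, -1101, 0-000, 00-00, 01-01, 01-10, 010-0*, 0100-, 110-0*, 111-1
[col 2] -10-0
Prime implicants: -0100, -10-0, -1101, 0-000, 00-00, 00011, 01-01, 01-10, 0100-, 10001, 111-1
PI chart (minterm → PIs covering it):
  0 | 0-000,00-00
  3 | 00011  (sole → essential)
  4 | -0100,00-00
  8 | -10-0,0-000,0100-
  9 | 01-01,0100-
  10 | -10-0,01-10
  13 | -1101,01-01
  14 | 01-10  (sole → essential)
  17 | 10001  (sole → essential)
  20 | -0100  (sole → essential)
  24 | -10-0  (sole → essential)
  26 | -10-0  (sole → essential)
  29 | -1101,111-1
  31 | 111-1  (sole → essential)
Essential prime implicants: -0100, -10-0, 00011, 01-10, 10001, 111-1
Petrick residual → 0-000, 01-01
Minimum SOP uses 8 PIs: b'cd'e' + bc'e' + a'c'd'e' + a'b'c'de + a'bd'e + a'bde' + ab'c'd'e + abce

8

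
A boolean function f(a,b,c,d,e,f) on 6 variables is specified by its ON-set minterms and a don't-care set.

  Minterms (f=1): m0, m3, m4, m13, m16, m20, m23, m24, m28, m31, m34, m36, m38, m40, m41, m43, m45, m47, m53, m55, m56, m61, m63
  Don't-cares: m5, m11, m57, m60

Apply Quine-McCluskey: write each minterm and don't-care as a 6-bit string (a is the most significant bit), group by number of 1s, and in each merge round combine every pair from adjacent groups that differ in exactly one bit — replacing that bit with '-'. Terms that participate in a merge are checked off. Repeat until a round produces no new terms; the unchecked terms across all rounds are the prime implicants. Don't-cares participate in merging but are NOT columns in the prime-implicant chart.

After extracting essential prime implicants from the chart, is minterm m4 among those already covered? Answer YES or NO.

YES

[col 0] 000000*, 000011*, 000100*, 000101*, 001011*, 001101*, 010000*, 010100*, 010111*, 011000*, 011100*, 011111*, 100010*, 100100*, 100110*, 101000*, 101001*, 101011*, 101101*, 101111*, 110101*, 110111*, 111000*, 111001*, 111100*, 111101*, 111111*
[col 1] -00100, -01011, -01101, -10111*, -11000*, -11100*, -11111*, 0-0000*, 0-0100*, 00-011, 00-101, 000-00*, 00010-, 01-000*, 01-100*, 01-111*, 010-00*, 011-00*, 1-1000*, 1-1001*, 1-1101*, 1-1111*, 100-10, 1001-0, 101-01*, 101-11*, 1010-1*, 10100-*, 1011-1*, 11-101*, 11-111*, 1101-1*, 111-00*, 111-01*, 11100-*, 1111-1*, 11110-*
[col 2] -1-111, -11-00, 0-0-00, 01--00, 1-1-01, 1-100-, 1-11-1, 101--1, 11-1-1, 111-0-
Prime implicants: -00100, -01011, -01101, -1-111, -11-00, 0-0-00, 00-011, 00-101, 00010-, 01--00, 1-1-01, 1-100-, 1-11-1, 100-10, 1001-0, 101--1, 11-1-1, 111-0-
PI chart (minterm → PIs covering it):
  0 | 0-0-00  (sole → essential)
  3 | 00-011  (sole → essential)
  4 | -00100,0-0-00,00010-
  13 | -01101,00-101
  16 | 0-0-00,01--00
  20 | 0-0-00,01--00
  23 | -1-111  (sole → essential)
  24 | -11-00,01--00
  28 | -11-00,01--00
  31 | -1-111  (sole → essential)
  34 | 100-10  (sole → essential)
  36 | -00100,1001-0
  38 | 100-10,1001-0
  40 | 1-100-  (sole → essential)
  41 | 1-1-01,1-100-,101--1
  43 | -01011,101--1
  45 | -01101,1-1-01,1-11-1,101--1
  47 | 1-11-1,101--1
  53 | 11-1-1  (sole → essential)
  55 | -1-111,11-1-1
  56 | -11-00,1-100-,111-0-
  61 | 1-1-01,1-11-1,11-1-1,111-0-
  63 | -1-111,1-11-1,11-1-1
Essential prime implicants: -1-111, 0-0-00, 00-011, 1-100-, 100-10, 11-1-1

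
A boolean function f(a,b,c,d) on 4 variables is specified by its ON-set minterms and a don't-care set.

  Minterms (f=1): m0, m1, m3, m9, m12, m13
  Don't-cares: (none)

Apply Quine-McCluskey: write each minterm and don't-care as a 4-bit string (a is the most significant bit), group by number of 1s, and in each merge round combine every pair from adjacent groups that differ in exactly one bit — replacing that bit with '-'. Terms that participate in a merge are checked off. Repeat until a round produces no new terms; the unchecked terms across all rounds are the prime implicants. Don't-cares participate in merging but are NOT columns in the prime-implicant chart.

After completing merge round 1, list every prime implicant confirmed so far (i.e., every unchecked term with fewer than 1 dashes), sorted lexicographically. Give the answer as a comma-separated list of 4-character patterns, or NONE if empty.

NONE

size-2^0 implicants → 0000(✓)  0001(✓)  0011(✓)  1001(✓)  1100(✓)  1101(✓)
size-2^1 implicants → -001  00-1  000-  1-01  110-
Unchecked terms (primes): -001, 00-1, 000-, 1-01, 110-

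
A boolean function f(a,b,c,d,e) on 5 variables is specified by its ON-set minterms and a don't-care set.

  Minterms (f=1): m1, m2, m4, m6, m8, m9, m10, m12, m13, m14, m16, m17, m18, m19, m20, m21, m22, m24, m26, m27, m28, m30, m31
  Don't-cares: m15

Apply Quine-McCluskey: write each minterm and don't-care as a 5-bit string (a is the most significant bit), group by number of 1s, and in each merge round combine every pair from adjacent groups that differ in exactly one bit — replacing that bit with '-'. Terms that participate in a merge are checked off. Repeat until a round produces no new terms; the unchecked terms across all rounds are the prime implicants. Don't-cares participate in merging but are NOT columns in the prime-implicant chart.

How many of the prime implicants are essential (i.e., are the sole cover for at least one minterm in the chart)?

3

size-2^0 implicants → 00001(✓)  00010(✓)  00100(✓)  00110(✓)  01000(✓)  01001(✓)  01010(✓)  01100(✓)  01101(✓)  01110(✓)  01111(✓)  10000(✓)  10001(✓)  10010(✓)  10011(✓)  10100(✓)  10101(✓)  10110(✓)  11000(✓)  11010(✓)  11011(✓)  11100(✓)  11110(✓)  11111(✓)
size-2^1 implicants → -0001  -0010(✓)  -0100(✓)  -0110(✓)  -1000(✓)  -1010(✓)  -1100(✓)  -1110(✓)  -1111(✓)  0-001  0-010(✓)  0-100(✓)  0-110(✓)  00-10(✓)  001-0(✓)  01-00(✓)  01-01(✓)  01-10(✓)  010-0(✓)  0100-(✓)  011-0(✓)  011-1(✓)  0110-(✓)  0111-(✓)  1-000(✓)  1-010(✓)  1-011(✓)  1-100(✓)  1-110(✓)  10-00(✓)  10-01(✓)  10-10(✓)  100-0(✓)  100-1(✓)  1000-(✓)  1001-(✓)  101-0(✓)  1010-(✓)  11-00(✓)  11-10(✓)  11-11(✓)  110-0(✓)  1101-(✓)  111-0(✓)  1111-(✓)
size-2^2 implicants → --010(✓)  --100(✓)  --110(✓)  -0-10(✓)  -01-0(✓)  -1-00(✓)  -1-10(✓)  -10-0(✓)  -11-0(✓)  -111-  0--10(✓)  0-1-0(✓)  01--0(✓)  01-0-  011--  1--00(✓)  1--10(✓)  1-0-0(✓)  1-01-  1-1-0(✓)  10--0(✓)  10-0-  100--  11--0(✓)  11-1-
size-2^3 implicants → ---10  --1-0  -1--0  1---0
Unchecked terms (primes): ---10, --1-0, -0001, -1--0, -111-, 0-001, 01-0-, 011--, 1---0, 1-01-, 10-0-, 100--, 11-1-
Minterm coverage:
  m1 ⊆ -0001,0-001
  m2 ⊆ ---10 [E]
  m4 ⊆ --1-0 [E]
  m6 ⊆ ---10,--1-0
  m8 ⊆ -1--0,01-0-
  m9 ⊆ 0-001,01-0-
  m10 ⊆ ---10,-1--0
  m12 ⊆ --1-0,-1--0,01-0-,011--
  m13 ⊆ 01-0-,011--
  m14 ⊆ ---10,--1-0,-1--0,-111-,011--
  m16 ⊆ 1---0,10-0-,100--
  m17 ⊆ -0001,10-0-,100--
  m18 ⊆ ---10,1---0,1-01-,100--
  m19 ⊆ 1-01-,100--
  m20 ⊆ --1-0,1---0,10-0-
  m21 ⊆ 10-0- [E]
  m22 ⊆ ---10,--1-0,1---0
  m24 ⊆ -1--0,1---0
  m26 ⊆ ---10,-1--0,1---0,1-01-,11-1-
  m27 ⊆ 1-01-,11-1-
  m28 ⊆ --1-0,-1--0,1---0
  m30 ⊆ ---10,--1-0,-1--0,-111-,1---0,11-1-
  m31 ⊆ -111-,11-1-
E = {---10, --1-0, 10-0-}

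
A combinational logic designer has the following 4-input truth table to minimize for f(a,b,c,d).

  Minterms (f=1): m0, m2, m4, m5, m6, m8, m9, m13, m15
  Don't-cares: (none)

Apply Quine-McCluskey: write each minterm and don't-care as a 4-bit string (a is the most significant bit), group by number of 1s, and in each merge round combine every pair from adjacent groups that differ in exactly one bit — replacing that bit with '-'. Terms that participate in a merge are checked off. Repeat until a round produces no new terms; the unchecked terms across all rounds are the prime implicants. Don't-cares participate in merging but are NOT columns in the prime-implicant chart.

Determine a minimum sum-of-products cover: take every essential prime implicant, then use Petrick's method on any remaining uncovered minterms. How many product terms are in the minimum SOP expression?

size-2^0 implicants → 0000(✓)  0010(✓)  0100(✓)  0101(✓)  0110(✓)  1000(✓)  1001(✓)  1101(✓)  1111(✓)
size-2^1 implicants → -000  -101  0-00(✓)  0-10(✓)  00-0(✓)  01-0(✓)  010-  1-01  100-  11-1
size-2^2 implicants → 0--0
Unchecked terms (primes): -000, -101, 0--0, 010-, 1-01, 100-, 11-1
Minterm coverage:
  m0 ⊆ -000,0--0
  m2 ⊆ 0--0 [E]
  m4 ⊆ 0--0,010-
  m5 ⊆ -101,010-
  m6 ⊆ 0--0 [E]
  m8 ⊆ -000,100-
  m9 ⊆ 1-01,100-
  m13 ⊆ -101,1-01,11-1
  m15 ⊆ 11-1 [E]
E = {0--0, 11-1}
Petrick residual → -101, 100-
Cover = bc'd + a'd' + ab'c' + abd  |cover|=4

4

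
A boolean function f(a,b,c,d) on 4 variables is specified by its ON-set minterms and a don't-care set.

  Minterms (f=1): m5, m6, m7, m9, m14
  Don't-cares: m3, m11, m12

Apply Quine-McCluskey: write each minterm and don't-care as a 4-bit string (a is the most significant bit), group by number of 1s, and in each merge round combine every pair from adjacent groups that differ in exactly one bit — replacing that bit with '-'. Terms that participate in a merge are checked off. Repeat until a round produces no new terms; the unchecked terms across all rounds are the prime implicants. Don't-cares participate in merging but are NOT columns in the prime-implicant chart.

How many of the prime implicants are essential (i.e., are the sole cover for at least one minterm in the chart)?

size-2^0 implicants → 0011(✓)  0101(✓)  0110(✓)  0111(✓)  1001(✓)  1011(✓)  1100(✓)  1110(✓)
size-2^1 implicants → -011  -110  0-11  01-1  011-  10-1  11-0
Unchecked terms (primes): -011, -110, 0-11, 01-1, 011-, 10-1, 11-0
Minterm coverage:
  m5 ⊆ 01-1 [E]
  m6 ⊆ -110,011-
  m7 ⊆ 0-11,01-1,011-
  m9 ⊆ 10-1 [E]
  m14 ⊆ -110,11-0
E = {01-1, 10-1}

2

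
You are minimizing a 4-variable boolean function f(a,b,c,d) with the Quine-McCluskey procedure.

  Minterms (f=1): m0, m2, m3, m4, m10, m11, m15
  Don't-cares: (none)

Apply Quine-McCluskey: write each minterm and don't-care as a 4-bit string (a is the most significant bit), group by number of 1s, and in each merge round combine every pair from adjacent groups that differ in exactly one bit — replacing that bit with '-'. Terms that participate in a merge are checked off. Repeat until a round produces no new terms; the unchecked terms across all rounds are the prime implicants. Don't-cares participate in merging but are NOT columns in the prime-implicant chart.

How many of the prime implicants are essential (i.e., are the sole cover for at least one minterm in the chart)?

Round 0: 0000✓ 0010✓ 0011✓ 0100✓ 1010✓ 1011✓ 1111✓
Round 1: -010✓ -011✓ 0-00 00-0 001-✓ 1-11 101-✓
Round 2: -01-
PIs = {-01-, 0-00, 00-0, 1-11}
Coverage chart:
  m0: 0-00,00-0
  m2: -01-,00-0
  m3: -01- ←essential
  m4: 0-00 ←essential
  m10: -01- ←essential
  m11: -01-,1-11
  m15: 1-11 ←essential
Essential: -01-, 0-00, 1-11

3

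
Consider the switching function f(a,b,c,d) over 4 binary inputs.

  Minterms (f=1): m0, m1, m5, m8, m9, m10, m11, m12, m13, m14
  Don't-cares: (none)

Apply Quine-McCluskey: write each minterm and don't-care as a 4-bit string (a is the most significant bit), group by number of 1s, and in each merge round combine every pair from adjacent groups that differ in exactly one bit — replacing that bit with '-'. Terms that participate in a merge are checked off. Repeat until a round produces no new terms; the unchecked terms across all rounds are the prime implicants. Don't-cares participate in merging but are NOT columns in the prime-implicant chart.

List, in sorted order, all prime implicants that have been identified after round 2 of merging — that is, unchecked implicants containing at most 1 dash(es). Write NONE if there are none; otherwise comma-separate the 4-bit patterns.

NONE

size-2^0 implicants → 0000(✓)  0001(✓)  0101(✓)  1000(✓)  1001(✓)  1010(✓)  1011(✓)  1100(✓)  1101(✓)  1110(✓)
size-2^1 implicants → -000(✓)  -001(✓)  -101(✓)  0-01(✓)  000-(✓)  1-00(✓)  1-01(✓)  1-10(✓)  10-0(✓)  10-1(✓)  100-(✓)  101-(✓)  11-0(✓)  110-(✓)
size-2^2 implicants → --01  -00-  1--0  1-0-  10--
Unchecked terms (primes): --01, -00-, 1--0, 1-0-, 10--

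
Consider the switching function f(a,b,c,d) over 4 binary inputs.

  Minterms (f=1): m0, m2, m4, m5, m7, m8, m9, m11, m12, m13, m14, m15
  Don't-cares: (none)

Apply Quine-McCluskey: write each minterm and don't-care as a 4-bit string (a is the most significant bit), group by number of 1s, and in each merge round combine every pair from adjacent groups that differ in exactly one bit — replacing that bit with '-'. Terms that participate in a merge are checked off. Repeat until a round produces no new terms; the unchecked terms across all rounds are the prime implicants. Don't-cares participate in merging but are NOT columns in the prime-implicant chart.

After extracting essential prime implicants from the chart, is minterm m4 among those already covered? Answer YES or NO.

NO

size-2^0 implicants → 0000(✓)  0010(✓)  0100(✓)  0101(✓)  0111(✓)  1000(✓)  1001(✓)  1011(✓)  1100(✓)  1101(✓)  1110(✓)  1111(✓)
size-2^1 implicants → -000(✓)  -100(✓)  -101(✓)  -111(✓)  0-00(✓)  00-0  01-1(✓)  010-(✓)  1-00(✓)  1-01(✓)  1-11(✓)  10-1(✓)  100-(✓)  11-0(✓)  11-1(✓)  110-(✓)  111-(✓)
size-2^2 implicants → --00  -1-1  -10-  1--1  1-0-  11--
Unchecked terms (primes): --00, -1-1, -10-, 00-0, 1--1, 1-0-, 11--
Minterm coverage:
  m0 ⊆ --00,00-0
  m2 ⊆ 00-0 [E]
  m4 ⊆ --00,-10-
  m5 ⊆ -1-1,-10-
  m7 ⊆ -1-1 [E]
  m8 ⊆ --00,1-0-
  m9 ⊆ 1--1,1-0-
  m11 ⊆ 1--1 [E]
  m12 ⊆ --00,-10-,1-0-,11--
  m13 ⊆ -1-1,-10-,1--1,1-0-,11--
  m14 ⊆ 11-- [E]
  m15 ⊆ -1-1,1--1,11--
E = {-1-1, 00-0, 1--1, 11--}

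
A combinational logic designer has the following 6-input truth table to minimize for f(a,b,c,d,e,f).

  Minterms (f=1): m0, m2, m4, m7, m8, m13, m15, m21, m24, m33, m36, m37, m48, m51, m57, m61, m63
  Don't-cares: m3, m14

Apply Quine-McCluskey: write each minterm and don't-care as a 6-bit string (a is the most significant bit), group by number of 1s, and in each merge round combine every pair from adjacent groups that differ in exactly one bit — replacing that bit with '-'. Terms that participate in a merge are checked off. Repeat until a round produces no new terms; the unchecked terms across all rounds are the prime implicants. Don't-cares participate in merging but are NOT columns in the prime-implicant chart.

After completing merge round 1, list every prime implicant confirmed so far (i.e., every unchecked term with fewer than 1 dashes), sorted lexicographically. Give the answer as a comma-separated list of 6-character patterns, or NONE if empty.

010101, 110000, 110011

size-2^0 implicants → 000000(✓)  000010(✓)  000011(✓)  000100(✓)  000111(✓)  001000(✓)  001101(✓)  001110(✓)  001111(✓)  010101  011000(✓)  100001(✓)  100100(✓)  100101(✓)  110000  110011  111001(✓)  111101(✓)  111111(✓)
size-2^1 implicants → -00100  0-1000  00-000  00-111  000-00  000-11  0000-0  00001-  0011-1  00111-  100-01  10010-  111-01  1111-1
Unchecked terms (primes): -00100, 0-1000, 00-000, 00-111, 000-00, 000-11, 0000-0, 00001-, 0011-1, 00111-, 010101, 100-01, 10010-, 110000, 110011, 111-01, 1111-1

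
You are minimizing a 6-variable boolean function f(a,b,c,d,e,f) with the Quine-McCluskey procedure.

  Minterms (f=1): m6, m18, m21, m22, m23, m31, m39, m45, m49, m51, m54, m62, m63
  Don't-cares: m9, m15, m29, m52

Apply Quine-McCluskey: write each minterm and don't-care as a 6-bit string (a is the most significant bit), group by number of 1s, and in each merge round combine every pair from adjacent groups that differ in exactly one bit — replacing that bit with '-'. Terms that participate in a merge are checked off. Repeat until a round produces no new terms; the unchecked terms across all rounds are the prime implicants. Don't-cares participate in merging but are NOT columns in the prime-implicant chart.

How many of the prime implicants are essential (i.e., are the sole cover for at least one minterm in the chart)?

6

Round 0: 000110✓ 001001 001111✓ 010010✓ 010101✓ 010110✓ 010111✓ 011101✓ 011111✓ 100111 101101 110001✓ 110011✓ 110100✓ 110110✓ 111110✓ 111111✓
Round 1: -10110 -11111 0-0110 0-1111 01-101✓ 01-111✓ 010-10 0101-1✓ 01011- 0111-1✓ 11-110 1100-1 1101-0 11111-
Round 2: 01-1-1
PIs = {-10110, -11111, 0-0110, 0-1111, 001001, 01-1-1, 010-10, 01011-, 100111, 101101, 11-110, 1100-1, 1101-0, 11111-}
Coverage chart:
  m6: 0-0110 ←essential
  m18: 010-10 ←essential
  m21: 01-1-1 ←essential
  m22: -10110,0-0110,010-10,01011-
  m23: 01-1-1,01011-
  m31: -11111,0-1111,01-1-1
  m39: 100111 ←essential
  m45: 101101 ←essential
  m49: 1100-1 ←essential
  m51: 1100-1 ←essential
  m54: -10110,11-110,1101-0
  m62: 11-110,11111-
  m63: -11111,11111-
Essential: 0-0110, 01-1-1, 010-10, 100111, 101101, 1100-1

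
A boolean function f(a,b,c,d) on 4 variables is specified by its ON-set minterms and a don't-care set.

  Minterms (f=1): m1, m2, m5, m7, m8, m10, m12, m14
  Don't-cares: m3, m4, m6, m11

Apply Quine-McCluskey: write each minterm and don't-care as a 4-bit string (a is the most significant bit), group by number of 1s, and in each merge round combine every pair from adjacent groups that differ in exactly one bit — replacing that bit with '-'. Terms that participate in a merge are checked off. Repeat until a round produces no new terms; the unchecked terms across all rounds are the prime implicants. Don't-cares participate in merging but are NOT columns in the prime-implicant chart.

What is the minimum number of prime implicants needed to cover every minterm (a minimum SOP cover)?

3

[col 0] 0001*, 0010*, 0011*, 0100*, 0101*, 0110*, 0111*, 1000*, 1010*, 1011*, 1100*, 1110*
[col 1] -010*, -011*, -100*, -110*, 0-01*, 0-10*, 0-11*, 00-1*, 001-*, 01-0*, 01-1*, 010-*, 011-*, 1-00*, 1-10*, 10-0*, 101-*, 11-0*
[col 2] --10, -01-, -1-0, 0--1, 0-1-, 01--, 1--0
Prime implicants: --10, -01-, -1-0, 0--1, 0-1-, 01--, 1--0
PI chart (minterm → PIs covering it):
  1 | 0--1  (sole → essential)
  2 | --10,-01-,0-1-
  5 | 0--1,01--
  7 | 0--1,0-1-,01--
  8 | 1--0  (sole → essential)
  10 | --10,-01-,1--0
  12 | -1-0,1--0
  14 | --10,-1-0,1--0
Essential prime implicants: 0--1, 1--0
Petrick residual → --10
Minimum SOP uses 3 PIs: cd' + a'd + ad'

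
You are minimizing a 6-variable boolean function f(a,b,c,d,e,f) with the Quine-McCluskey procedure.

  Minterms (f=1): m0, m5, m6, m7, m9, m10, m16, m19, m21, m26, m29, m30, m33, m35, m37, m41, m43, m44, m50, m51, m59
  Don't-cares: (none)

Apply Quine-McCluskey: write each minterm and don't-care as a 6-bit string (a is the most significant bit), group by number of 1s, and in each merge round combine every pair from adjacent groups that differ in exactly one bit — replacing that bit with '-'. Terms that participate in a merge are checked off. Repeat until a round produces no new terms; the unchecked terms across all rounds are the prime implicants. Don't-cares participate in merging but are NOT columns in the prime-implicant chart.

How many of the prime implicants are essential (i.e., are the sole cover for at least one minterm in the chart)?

Round 0: 000000✓ 000101✓ 000110✓ 000111✓ 001001✓ 001010✓ 010000✓ 010011✓ 010101✓ 011010✓ 011101✓ 011110✓ 100001✓ 100011✓ 100101✓ 101001✓ 101011✓ 101100 110010✓ 110011✓ 111011✓
Round 1: -00101 -01001 -10011 0-0000 0-0101 0-1010 0001-1 00011- 01-101 011-10 1-0011✓ 1-1011✓ 10-001✓ 10-011✓ 100-01 1000-1✓ 1010-1✓ 11-011✓ 11001-
Round 2: 1--011 10-0-1
PIs = {-00101, -01001, -10011, 0-0000, 0-0101, 0-1010, 0001-1, 00011-, 01-101, 011-10, 1--011, 10-0-1, 100-01, 101100, 11001-}
Coverage chart:
  m0: 0-0000 ←essential
  m5: -00101,0-0101,0001-1
  m6: 00011- ←essential
  m7: 0001-1,00011-
  m9: -01001 ←essential
  m10: 0-1010 ←essential
  m16: 0-0000 ←essential
  m19: -10011 ←essential
  m21: 0-0101,01-101
  m26: 0-1010,011-10
  m29: 01-101 ←essential
  m30: 011-10 ←essential
  m33: 10-0-1,100-01
  m35: 1--011,10-0-1
  m37: -00101,100-01
  m41: -01001,10-0-1
  m43: 1--011,10-0-1
  m44: 101100 ←essential
  m50: 11001- ←essential
  m51: -10011,1--011,11001-
  m59: 1--011 ←essential
Essential: -01001, -10011, 0-0000, 0-1010, 00011-, 01-101, 011-10, 1--011, 101100, 11001-

10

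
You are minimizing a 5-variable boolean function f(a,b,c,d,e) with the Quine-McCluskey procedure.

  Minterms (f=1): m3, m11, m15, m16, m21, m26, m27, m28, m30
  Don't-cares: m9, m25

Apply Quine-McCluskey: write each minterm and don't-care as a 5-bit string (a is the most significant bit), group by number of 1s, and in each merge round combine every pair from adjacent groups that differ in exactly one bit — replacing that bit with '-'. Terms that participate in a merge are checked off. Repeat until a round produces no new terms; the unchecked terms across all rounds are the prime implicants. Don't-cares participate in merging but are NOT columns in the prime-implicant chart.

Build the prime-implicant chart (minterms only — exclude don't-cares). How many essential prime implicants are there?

5

Round 0: 00011✓ 01001✓ 01011✓ 01111✓ 10000 10101 11001✓ 11010✓ 11011✓ 11100✓ 11110✓
Round 1: -1001✓ -1011✓ 0-011 01-11 010-1✓ 11-10 110-1✓ 1101- 111-0
Round 2: -10-1
PIs = {-10-1, 0-011, 01-11, 10000, 10101, 11-10, 1101-, 111-0}
Coverage chart:
  m3: 0-011 ←essential
  m11: -10-1,0-011,01-11
  m15: 01-11 ←essential
  m16: 10000 ←essential
  m21: 10101 ←essential
  m26: 11-10,1101-
  m27: -10-1,1101-
  m28: 111-0 ←essential
  m30: 11-10,111-0
Essential: 0-011, 01-11, 10000, 10101, 111-0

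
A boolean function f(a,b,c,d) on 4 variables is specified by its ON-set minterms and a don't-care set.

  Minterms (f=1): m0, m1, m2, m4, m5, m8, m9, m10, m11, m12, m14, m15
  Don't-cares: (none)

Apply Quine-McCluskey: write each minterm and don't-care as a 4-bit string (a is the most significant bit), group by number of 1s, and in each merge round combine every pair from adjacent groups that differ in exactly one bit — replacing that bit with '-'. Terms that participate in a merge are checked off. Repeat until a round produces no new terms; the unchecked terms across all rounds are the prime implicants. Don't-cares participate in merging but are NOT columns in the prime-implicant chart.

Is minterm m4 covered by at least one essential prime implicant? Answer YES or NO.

Round 0: 0000✓ 0001✓ 0010✓ 0100✓ 0101✓ 1000✓ 1001✓ 1010✓ 1011✓ 1100✓ 1110✓ 1111✓
Round 1: -000✓ -001✓ -010✓ -100✓ 0-00✓ 0-01✓ 00-0✓ 000-✓ 010-✓ 1-00✓ 1-10✓ 1-11✓ 10-0✓ 10-1✓ 100-✓ 101-✓ 11-0✓ 111-✓
Round 2: --00 -0-0 -00- 0-0- 1--0 1-1- 10--
PIs = {--00, -0-0, -00-, 0-0-, 1--0, 1-1-, 10--}
Coverage chart:
  m0: --00,-0-0,-00-,0-0-
  m1: -00-,0-0-
  m2: -0-0 ←essential
  m4: --00,0-0-
  m5: 0-0- ←essential
  m8: --00,-0-0,-00-,1--0,10--
  m9: -00-,10--
  m10: -0-0,1--0,1-1-,10--
  m11: 1-1-,10--
  m12: --00,1--0
  m14: 1--0,1-1-
  m15: 1-1- ←essential
Essential: -0-0, 0-0-, 1-1-

YES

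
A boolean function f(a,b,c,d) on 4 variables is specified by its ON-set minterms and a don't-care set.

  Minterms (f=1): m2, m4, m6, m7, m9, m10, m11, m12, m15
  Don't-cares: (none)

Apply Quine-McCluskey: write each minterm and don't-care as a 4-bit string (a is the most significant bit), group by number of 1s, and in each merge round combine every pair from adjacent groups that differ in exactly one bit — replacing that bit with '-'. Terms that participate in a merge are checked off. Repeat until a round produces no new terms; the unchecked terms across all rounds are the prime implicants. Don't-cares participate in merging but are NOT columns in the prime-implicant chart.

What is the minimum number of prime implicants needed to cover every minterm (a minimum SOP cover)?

[col 0] 0010*, 0100*, 0110*, 0111*, 1001*, 1010*, 1011*, 1100*, 1111*
[col 1] -010, -100, -111, 0-10, 01-0, 011-, 1-11, 10-1, 101-
Prime implicants: -010, -100, -111, 0-10, 01-0, 011-, 1-11, 10-1, 101-
PI chart (minterm → PIs covering it):
  2 | -010,0-10
  4 | -100,01-0
  6 | 0-10,01-0,011-
  7 | -111,011-
  9 | 10-1  (sole → essential)
  10 | -010,101-
  11 | 1-11,10-1,101-
  12 | -100  (sole → essential)
  15 | -111,1-11
Essential prime implicants: -100, 10-1
Petrick residual → -010, -111, 0-10
Minimum SOP uses 5 PIs: b'cd' + bc'd' + bcd + a'cd' + ab'd

5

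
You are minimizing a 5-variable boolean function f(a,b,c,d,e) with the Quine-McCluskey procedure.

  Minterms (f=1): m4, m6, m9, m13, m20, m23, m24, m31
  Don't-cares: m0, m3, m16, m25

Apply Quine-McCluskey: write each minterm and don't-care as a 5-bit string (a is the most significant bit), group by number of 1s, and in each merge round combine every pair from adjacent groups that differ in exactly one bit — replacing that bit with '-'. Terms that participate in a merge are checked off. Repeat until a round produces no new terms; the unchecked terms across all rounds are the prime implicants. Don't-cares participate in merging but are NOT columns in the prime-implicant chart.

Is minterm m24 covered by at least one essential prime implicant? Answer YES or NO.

NO

size-2^0 implicants → 00000(✓)  00011  00100(✓)  00110(✓)  01001(✓)  01101(✓)  10000(✓)  10100(✓)  10111(✓)  11000(✓)  11001(✓)  11111(✓)
size-2^1 implicants → -0000(✓)  -0100(✓)  -1001  00-00(✓)  001-0  01-01  1-000  1-111  10-00(✓)  1100-
size-2^2 implicants → -0-00
Unchecked terms (primes): -0-00, -1001, 00011, 001-0, 01-01, 1-000, 1-111, 1100-
Minterm coverage:
  m4 ⊆ -0-00,001-0
  m6 ⊆ 001-0 [E]
  m9 ⊆ -1001,01-01
  m13 ⊆ 01-01 [E]
  m20 ⊆ -0-00 [E]
  m23 ⊆ 1-111 [E]
  m24 ⊆ 1-000,1100-
  m31 ⊆ 1-111 [E]
E = {-0-00, 001-0, 01-01, 1-111}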